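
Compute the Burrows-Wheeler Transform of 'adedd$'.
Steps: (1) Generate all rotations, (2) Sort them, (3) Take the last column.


Rotations (sorted):
  0: $adedd -> last char: d
  1: adedd$ -> last char: $
  2: d$aded -> last char: d
  3: dd$ade -> last char: e
  4: dedd$a -> last char: a
  5: edd$ad -> last char: d


BWT = d$dead


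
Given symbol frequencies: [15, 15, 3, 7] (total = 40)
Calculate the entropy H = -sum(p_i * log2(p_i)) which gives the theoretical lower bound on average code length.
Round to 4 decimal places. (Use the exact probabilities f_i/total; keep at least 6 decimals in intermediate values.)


Per-symbol terms -p_i * log2(p_i) with p_i = f_i/40:
  p = 15/40 = 0.375000: log2(p) = -1.415037, -p*log2(p) = 0.530639
  p = 15/40 = 0.375000: log2(p) = -1.415037, -p*log2(p) = 0.530639
  p = 3/40 = 0.075000: log2(p) = -3.736966, -p*log2(p) = 0.280272
  p = 7/40 = 0.175000: log2(p) = -2.514573, -p*log2(p) = 0.440050
H = 0.530639 + 0.530639 + 0.280272 + 0.440050 = 1.781600

H = 1.7816 bits/symbol


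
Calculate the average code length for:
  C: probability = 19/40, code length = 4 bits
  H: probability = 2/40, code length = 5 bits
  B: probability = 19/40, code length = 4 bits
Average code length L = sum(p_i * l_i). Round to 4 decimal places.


Weighted contributions p_i * l_i:
  C: (19/40) * 4 = 76/40
  H: (2/40) * 5 = 10/40
  B: (19/40) * 4 = 76/40
Sum = (76 + 10 + 76)/40 = 162/40

L = 162/40 = 4.0500 bits/symbol


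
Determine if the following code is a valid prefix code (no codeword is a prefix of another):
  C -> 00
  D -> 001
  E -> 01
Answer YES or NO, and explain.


Checking each pair (does one codeword prefix another?):
  C='00' vs D='001': prefix -- VIOLATION

NO -- this is NOT a valid prefix code. C (00) is a prefix of D (001).


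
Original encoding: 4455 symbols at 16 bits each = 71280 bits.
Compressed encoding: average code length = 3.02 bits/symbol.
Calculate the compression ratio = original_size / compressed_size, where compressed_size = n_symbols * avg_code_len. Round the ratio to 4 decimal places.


original_size = n_symbols * orig_bits = 4455 * 16 = 71280 bits
compressed_size = n_symbols * avg_code_len = 4455 * 3.02 = 13454.1 bits
ratio = original_size / compressed_size = 71280 / 13454.1 = 5.298

Compression ratio = 5.298


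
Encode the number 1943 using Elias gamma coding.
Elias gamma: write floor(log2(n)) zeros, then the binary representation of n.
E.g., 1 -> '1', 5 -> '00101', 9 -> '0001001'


num_bits = floor(log2(1943)) + 1 = 11
leading_zeros = num_bits - 1 = 10
binary(1943) = 11110010111

Elias gamma(1943) = '0000000000' + '11110010111' = 000000000011110010111 (21 bits)


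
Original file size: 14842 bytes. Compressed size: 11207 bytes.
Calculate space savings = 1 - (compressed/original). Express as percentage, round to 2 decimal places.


ratio = compressed/original = 11207/14842 = 0.755087
savings = 1 - ratio = 1 - 0.755087 = 0.244913
as a percentage: 0.244913 * 100 = 24.49%

Space savings = 1 - 11207/14842 = 24.49%


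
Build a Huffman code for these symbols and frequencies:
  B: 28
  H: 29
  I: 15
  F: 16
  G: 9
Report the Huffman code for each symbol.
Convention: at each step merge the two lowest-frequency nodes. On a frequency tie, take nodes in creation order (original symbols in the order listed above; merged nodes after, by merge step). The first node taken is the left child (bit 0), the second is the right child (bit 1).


Huffman tree construction:
Step 1: Merge G(9) + I(15) = 24
Step 2: Merge F(16) + (G+I)(24) = 40
Step 3: Merge B(28) + H(29) = 57
Step 4: Merge (F+(G+I))(40) + (B+H)(57) = 97
Read each symbol's code off the tree from the root (left child = 0, right child = 1).

Codes:
  B: 10 (length 2)
  H: 11 (length 2)
  I: 011 (length 3)
  F: 00 (length 2)
  G: 010 (length 3)
Average code length: 218/97 = 2.2474 bits/symbol


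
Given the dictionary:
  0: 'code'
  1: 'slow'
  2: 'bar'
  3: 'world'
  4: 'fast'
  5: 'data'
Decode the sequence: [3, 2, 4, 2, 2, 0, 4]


Look up each index in the dictionary:
  3 -> 'world'
  2 -> 'bar'
  4 -> 'fast'
  2 -> 'bar'
  2 -> 'bar'
  0 -> 'code'
  4 -> 'fast'

Decoded: "world bar fast bar bar code fast"


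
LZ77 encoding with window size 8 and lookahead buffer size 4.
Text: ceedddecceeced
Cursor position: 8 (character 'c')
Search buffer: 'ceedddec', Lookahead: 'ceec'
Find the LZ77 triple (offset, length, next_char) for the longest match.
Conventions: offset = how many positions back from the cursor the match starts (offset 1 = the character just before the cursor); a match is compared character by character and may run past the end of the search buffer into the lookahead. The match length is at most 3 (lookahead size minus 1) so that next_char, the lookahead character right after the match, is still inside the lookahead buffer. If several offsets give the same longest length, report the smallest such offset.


Try each offset into the search buffer:
  offset=1 (pos 7, char 'c'): match length 1
  offset=2 (pos 6, char 'e'): match length 0
  offset=3 (pos 5, char 'd'): match length 0
  offset=4 (pos 4, char 'd'): match length 0
  offset=5 (pos 3, char 'd'): match length 0
  offset=6 (pos 2, char 'e'): match length 0
  offset=7 (pos 1, char 'e'): match length 0
  offset=8 (pos 0, char 'c'): match length 3
Longest match has length 3 at offset 8.
next_char = character at position 8 + 3 = 11 -> 'c'

Best match: offset=8, length=3 (matching 'cee' starting at position 0)
LZ77 triple: (8, 3, 'c')


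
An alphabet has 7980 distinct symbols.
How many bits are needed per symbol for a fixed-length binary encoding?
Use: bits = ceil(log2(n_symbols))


log2(7980) = 12.9622
Bracket: 2^12 = 4096 < 7980 <= 2^13 = 8192
So ceil(log2(7980)) = 13

bits = ceil(log2(7980)) = ceil(12.9622) = 13 bits


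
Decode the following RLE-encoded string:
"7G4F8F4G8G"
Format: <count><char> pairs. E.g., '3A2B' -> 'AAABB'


Expanding each <count><char> pair:
  7G -> 'GGGGGGG'
  4F -> 'FFFF'
  8F -> 'FFFFFFFF'
  4G -> 'GGGG'
  8G -> 'GGGGGGGG'

Decoded = GGGGGGGFFFFFFFFFFFFGGGGGGGGGGGG


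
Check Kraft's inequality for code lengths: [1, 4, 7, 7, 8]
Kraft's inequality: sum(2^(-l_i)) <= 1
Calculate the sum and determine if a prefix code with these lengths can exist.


Sum = 2^(-1) + 2^(-4) + 2^(-7) + 2^(-7) + 2^(-8)
    = 0.5 + 0.0625 + 0.0078125 + 0.0078125 + 0.00390625
    = 149/256 = 0.58203125
Since 0.58203125 <= 1, Kraft's inequality IS satisfied.
A prefix code with these lengths CAN exist.

Kraft sum = 0.58203125. Satisfied.


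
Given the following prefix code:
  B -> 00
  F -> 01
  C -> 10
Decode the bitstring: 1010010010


Decoding step by step:
Bits 10 -> C
Bits 10 -> C
Bits 01 -> F
Bits 00 -> B
Bits 10 -> C


Decoded message: CCFBC


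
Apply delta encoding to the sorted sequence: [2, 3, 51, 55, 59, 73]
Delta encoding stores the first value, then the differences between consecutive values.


First value: 2
Deltas:
  3 - 2 = 1
  51 - 3 = 48
  55 - 51 = 4
  59 - 55 = 4
  73 - 59 = 14


Delta encoded: [2, 1, 48, 4, 4, 14]


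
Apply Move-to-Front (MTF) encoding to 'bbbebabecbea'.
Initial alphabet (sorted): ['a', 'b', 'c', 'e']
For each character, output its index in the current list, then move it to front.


MTF encoding:
'b': index 1 in ['a', 'b', 'c', 'e'] -> ['b', 'a', 'c', 'e']
'b': index 0 in ['b', 'a', 'c', 'e'] -> ['b', 'a', 'c', 'e']
'b': index 0 in ['b', 'a', 'c', 'e'] -> ['b', 'a', 'c', 'e']
'e': index 3 in ['b', 'a', 'c', 'e'] -> ['e', 'b', 'a', 'c']
'b': index 1 in ['e', 'b', 'a', 'c'] -> ['b', 'e', 'a', 'c']
'a': index 2 in ['b', 'e', 'a', 'c'] -> ['a', 'b', 'e', 'c']
'b': index 1 in ['a', 'b', 'e', 'c'] -> ['b', 'a', 'e', 'c']
'e': index 2 in ['b', 'a', 'e', 'c'] -> ['e', 'b', 'a', 'c']
'c': index 3 in ['e', 'b', 'a', 'c'] -> ['c', 'e', 'b', 'a']
'b': index 2 in ['c', 'e', 'b', 'a'] -> ['b', 'c', 'e', 'a']
'e': index 2 in ['b', 'c', 'e', 'a'] -> ['e', 'b', 'c', 'a']
'a': index 3 in ['e', 'b', 'c', 'a'] -> ['a', 'e', 'b', 'c']


Output: [1, 0, 0, 3, 1, 2, 1, 2, 3, 2, 2, 3]


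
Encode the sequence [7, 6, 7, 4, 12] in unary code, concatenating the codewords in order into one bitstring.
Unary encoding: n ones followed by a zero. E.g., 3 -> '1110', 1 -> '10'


Encode each number as n ones followed by a terminating 0:
  7 -> 11111110 (8 bits)
  6 -> 1111110 (7 bits)
  7 -> 11111110 (8 bits)
  4 -> 11110 (5 bits)
  12 -> 1111111111110 (13 bits)
Total length = 8 + 7 + 8 + 5 + 13 = 41 bits.

Unary([7, 6, 7, 4, 12]) = 11111110111111011111110111101111111111110 (41 bits)


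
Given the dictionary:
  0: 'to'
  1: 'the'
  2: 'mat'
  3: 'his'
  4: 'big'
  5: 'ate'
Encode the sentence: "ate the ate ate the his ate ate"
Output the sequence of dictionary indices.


Look up each word in the dictionary:
  'ate' -> 5
  'the' -> 1
  'ate' -> 5
  'ate' -> 5
  'the' -> 1
  'his' -> 3
  'ate' -> 5
  'ate' -> 5

Encoded: [5, 1, 5, 5, 1, 3, 5, 5]


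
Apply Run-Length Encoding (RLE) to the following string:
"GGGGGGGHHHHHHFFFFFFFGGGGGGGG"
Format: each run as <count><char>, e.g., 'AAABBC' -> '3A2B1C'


Scanning runs left to right:
  i=0: run of 'G' x 7 -> '7G'
  i=7: run of 'H' x 6 -> '6H'
  i=13: run of 'F' x 7 -> '7F'
  i=20: run of 'G' x 8 -> '8G'

RLE = 7G6H7F8G


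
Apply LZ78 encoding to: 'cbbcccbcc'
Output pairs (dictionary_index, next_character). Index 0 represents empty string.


LZ78 encoding steps:
Dictionary: {0: ''}
Step 1: w='' (idx 0), next='c' -> output (0, 'c'), add 'c' as idx 1
Step 2: w='' (idx 0), next='b' -> output (0, 'b'), add 'b' as idx 2
Step 3: w='b' (idx 2), next='c' -> output (2, 'c'), add 'bc' as idx 3
Step 4: w='c' (idx 1), next='c' -> output (1, 'c'), add 'cc' as idx 4
Step 5: w='bc' (idx 3), next='c' -> output (3, 'c'), add 'bcc' as idx 5


Encoded: [(0, 'c'), (0, 'b'), (2, 'c'), (1, 'c'), (3, 'c')]


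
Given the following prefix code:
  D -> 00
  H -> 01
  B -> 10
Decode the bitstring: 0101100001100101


Decoding step by step:
Bits 01 -> H
Bits 01 -> H
Bits 10 -> B
Bits 00 -> D
Bits 01 -> H
Bits 10 -> B
Bits 01 -> H
Bits 01 -> H


Decoded message: HHBDHBHH


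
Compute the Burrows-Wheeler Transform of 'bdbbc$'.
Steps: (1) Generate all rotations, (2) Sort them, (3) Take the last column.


Rotations (sorted):
  0: $bdbbc -> last char: c
  1: bbc$bd -> last char: d
  2: bc$bdb -> last char: b
  3: bdbbc$ -> last char: $
  4: c$bdbb -> last char: b
  5: dbbc$b -> last char: b


BWT = cdb$bb


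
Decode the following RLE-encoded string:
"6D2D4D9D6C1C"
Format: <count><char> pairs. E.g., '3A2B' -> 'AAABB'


Expanding each <count><char> pair:
  6D -> 'DDDDDD'
  2D -> 'DD'
  4D -> 'DDDD'
  9D -> 'DDDDDDDDD'
  6C -> 'CCCCCC'
  1C -> 'C'

Decoded = DDDDDDDDDDDDDDDDDDDDDCCCCCCC


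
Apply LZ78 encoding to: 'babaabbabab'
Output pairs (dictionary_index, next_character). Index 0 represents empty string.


LZ78 encoding steps:
Dictionary: {0: ''}
Step 1: w='' (idx 0), next='b' -> output (0, 'b'), add 'b' as idx 1
Step 2: w='' (idx 0), next='a' -> output (0, 'a'), add 'a' as idx 2
Step 3: w='b' (idx 1), next='a' -> output (1, 'a'), add 'ba' as idx 3
Step 4: w='a' (idx 2), next='b' -> output (2, 'b'), add 'ab' as idx 4
Step 5: w='ba' (idx 3), next='b' -> output (3, 'b'), add 'bab' as idx 5
Step 6: w='ab' (idx 4), end of input -> output (4, '')


Encoded: [(0, 'b'), (0, 'a'), (1, 'a'), (2, 'b'), (3, 'b'), (4, '')]


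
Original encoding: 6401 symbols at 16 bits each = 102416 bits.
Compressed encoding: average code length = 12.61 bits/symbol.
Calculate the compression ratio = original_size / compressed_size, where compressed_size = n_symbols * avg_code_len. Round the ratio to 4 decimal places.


original_size = n_symbols * orig_bits = 6401 * 16 = 102416 bits
compressed_size = n_symbols * avg_code_len = 6401 * 12.61 = 80716.61 bits
ratio = original_size / compressed_size = 102416 / 80716.61 = 1.2688

Compression ratio = 1.2688


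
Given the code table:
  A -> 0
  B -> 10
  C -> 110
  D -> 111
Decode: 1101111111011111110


Decoding:
110 -> C
111 -> D
111 -> D
10 -> B
111 -> D
111 -> D
10 -> B


Result: CDDBDDB


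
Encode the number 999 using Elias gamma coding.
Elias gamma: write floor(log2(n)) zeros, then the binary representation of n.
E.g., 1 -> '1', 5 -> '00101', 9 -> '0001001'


num_bits = floor(log2(999)) + 1 = 10
leading_zeros = num_bits - 1 = 9
binary(999) = 1111100111

Elias gamma(999) = '000000000' + '1111100111' = 0000000001111100111 (19 bits)


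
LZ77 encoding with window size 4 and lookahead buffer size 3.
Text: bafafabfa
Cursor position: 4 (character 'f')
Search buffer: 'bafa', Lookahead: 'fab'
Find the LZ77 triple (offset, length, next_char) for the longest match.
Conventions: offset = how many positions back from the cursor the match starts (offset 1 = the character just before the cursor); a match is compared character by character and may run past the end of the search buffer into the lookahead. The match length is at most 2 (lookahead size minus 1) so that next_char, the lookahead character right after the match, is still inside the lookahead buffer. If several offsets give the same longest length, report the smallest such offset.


Try each offset into the search buffer:
  offset=1 (pos 3, char 'a'): match length 0
  offset=2 (pos 2, char 'f'): match length 2
  offset=3 (pos 1, char 'a'): match length 0
  offset=4 (pos 0, char 'b'): match length 0
Longest match has length 2 at offset 2.
next_char = character at position 4 + 2 = 6 -> 'b'

Best match: offset=2, length=2 (matching 'fa' starting at position 2)
LZ77 triple: (2, 2, 'b')


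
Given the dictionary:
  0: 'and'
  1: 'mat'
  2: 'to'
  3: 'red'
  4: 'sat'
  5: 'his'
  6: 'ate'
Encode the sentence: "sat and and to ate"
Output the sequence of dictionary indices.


Look up each word in the dictionary:
  'sat' -> 4
  'and' -> 0
  'and' -> 0
  'to' -> 2
  'ate' -> 6

Encoded: [4, 0, 0, 2, 6]


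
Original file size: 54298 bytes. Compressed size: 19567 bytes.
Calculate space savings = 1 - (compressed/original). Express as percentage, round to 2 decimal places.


ratio = compressed/original = 19567/54298 = 0.360363
savings = 1 - ratio = 1 - 0.360363 = 0.639637
as a percentage: 0.639637 * 100 = 63.96%

Space savings = 1 - 19567/54298 = 63.96%


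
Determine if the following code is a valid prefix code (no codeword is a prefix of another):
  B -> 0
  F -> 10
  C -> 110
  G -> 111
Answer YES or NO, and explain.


Checking each pair (does one codeword prefix another?):
  B='0' vs F='10': no prefix
  B='0' vs C='110': no prefix
  B='0' vs G='111': no prefix
  F='10' vs B='0': no prefix
  F='10' vs C='110': no prefix
  F='10' vs G='111': no prefix
  C='110' vs B='0': no prefix
  C='110' vs F='10': no prefix
  C='110' vs G='111': no prefix
  G='111' vs B='0': no prefix
  G='111' vs F='10': no prefix
  G='111' vs C='110': no prefix
No violation found over all pairs.

YES -- this is a valid prefix code. No codeword is a prefix of any other codeword.


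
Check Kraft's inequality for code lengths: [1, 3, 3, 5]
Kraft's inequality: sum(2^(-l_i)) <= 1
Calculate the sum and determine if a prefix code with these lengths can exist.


Sum = 2^(-1) + 2^(-3) + 2^(-3) + 2^(-5)
    = 0.5 + 0.125 + 0.125 + 0.03125
    = 25/32 = 0.78125
Since 0.78125 <= 1, Kraft's inequality IS satisfied.
A prefix code with these lengths CAN exist.

Kraft sum = 0.78125. Satisfied.


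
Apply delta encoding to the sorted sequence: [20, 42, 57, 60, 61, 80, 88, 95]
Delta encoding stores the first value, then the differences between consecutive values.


First value: 20
Deltas:
  42 - 20 = 22
  57 - 42 = 15
  60 - 57 = 3
  61 - 60 = 1
  80 - 61 = 19
  88 - 80 = 8
  95 - 88 = 7


Delta encoded: [20, 22, 15, 3, 1, 19, 8, 7]


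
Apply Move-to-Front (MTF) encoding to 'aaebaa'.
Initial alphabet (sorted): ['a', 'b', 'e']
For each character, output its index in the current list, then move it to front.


MTF encoding:
'a': index 0 in ['a', 'b', 'e'] -> ['a', 'b', 'e']
'a': index 0 in ['a', 'b', 'e'] -> ['a', 'b', 'e']
'e': index 2 in ['a', 'b', 'e'] -> ['e', 'a', 'b']
'b': index 2 in ['e', 'a', 'b'] -> ['b', 'e', 'a']
'a': index 2 in ['b', 'e', 'a'] -> ['a', 'b', 'e']
'a': index 0 in ['a', 'b', 'e'] -> ['a', 'b', 'e']


Output: [0, 0, 2, 2, 2, 0]


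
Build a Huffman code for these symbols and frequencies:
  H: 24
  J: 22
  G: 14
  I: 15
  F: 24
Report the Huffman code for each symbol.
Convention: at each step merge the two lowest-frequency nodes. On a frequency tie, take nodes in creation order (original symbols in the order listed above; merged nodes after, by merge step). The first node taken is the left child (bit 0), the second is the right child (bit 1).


Huffman tree construction:
Step 1: Merge G(14) + I(15) = 29
Step 2: Merge J(22) + H(24) = 46
Step 3: Merge F(24) + (G+I)(29) = 53
Step 4: Merge (J+H)(46) + (F+(G+I))(53) = 99
Read each symbol's code off the tree from the root (left child = 0, right child = 1).

Codes:
  H: 01 (length 2)
  J: 00 (length 2)
  G: 110 (length 3)
  I: 111 (length 3)
  F: 10 (length 2)
Average code length: 227/99 = 2.2929 bits/symbol


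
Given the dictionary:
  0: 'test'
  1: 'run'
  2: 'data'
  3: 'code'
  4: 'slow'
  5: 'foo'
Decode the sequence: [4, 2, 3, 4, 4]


Look up each index in the dictionary:
  4 -> 'slow'
  2 -> 'data'
  3 -> 'code'
  4 -> 'slow'
  4 -> 'slow'

Decoded: "slow data code slow slow"


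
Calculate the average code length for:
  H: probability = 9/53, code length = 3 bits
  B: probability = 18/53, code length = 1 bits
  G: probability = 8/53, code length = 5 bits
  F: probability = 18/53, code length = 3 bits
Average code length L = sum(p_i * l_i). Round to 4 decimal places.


Weighted contributions p_i * l_i:
  H: (9/53) * 3 = 27/53
  B: (18/53) * 1 = 18/53
  G: (8/53) * 5 = 40/53
  F: (18/53) * 3 = 54/53
Sum = (27 + 18 + 40 + 54)/53 = 139/53

L = 139/53 = 2.6226 bits/symbol


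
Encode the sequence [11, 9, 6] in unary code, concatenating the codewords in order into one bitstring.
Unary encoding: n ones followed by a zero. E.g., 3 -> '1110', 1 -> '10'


Encode each number as n ones followed by a terminating 0:
  11 -> 111111111110 (12 bits)
  9 -> 1111111110 (10 bits)
  6 -> 1111110 (7 bits)
Total length = 12 + 10 + 7 = 29 bits.

Unary([11, 9, 6]) = 11111111111011111111101111110 (29 bits)


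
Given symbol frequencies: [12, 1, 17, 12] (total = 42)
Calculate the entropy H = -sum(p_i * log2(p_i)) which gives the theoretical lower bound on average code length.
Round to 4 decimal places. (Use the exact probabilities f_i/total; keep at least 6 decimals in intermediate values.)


Per-symbol terms -p_i * log2(p_i) with p_i = f_i/42:
  p = 12/42 = 0.285714: log2(p) = -1.807355, -p*log2(p) = 0.516387
  p = 1/42 = 0.023810: log2(p) = -5.392317, -p*log2(p) = 0.128389
  p = 17/42 = 0.404762: log2(p) = -1.304855, -p*log2(p) = 0.528155
  p = 12/42 = 0.285714: log2(p) = -1.807355, -p*log2(p) = 0.516387
H = 0.516387 + 0.128389 + 0.528155 + 0.516387 = 1.689318

H = 1.6893 bits/symbol


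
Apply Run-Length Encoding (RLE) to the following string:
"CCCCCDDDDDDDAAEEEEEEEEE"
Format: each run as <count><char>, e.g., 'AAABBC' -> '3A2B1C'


Scanning runs left to right:
  i=0: run of 'C' x 5 -> '5C'
  i=5: run of 'D' x 7 -> '7D'
  i=12: run of 'A' x 2 -> '2A'
  i=14: run of 'E' x 9 -> '9E'

RLE = 5C7D2A9E


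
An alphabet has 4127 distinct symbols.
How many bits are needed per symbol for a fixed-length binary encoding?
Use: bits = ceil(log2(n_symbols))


log2(4127) = 12.0109
Bracket: 2^12 = 4096 < 4127 <= 2^13 = 8192
So ceil(log2(4127)) = 13

bits = ceil(log2(4127)) = ceil(12.0109) = 13 bits


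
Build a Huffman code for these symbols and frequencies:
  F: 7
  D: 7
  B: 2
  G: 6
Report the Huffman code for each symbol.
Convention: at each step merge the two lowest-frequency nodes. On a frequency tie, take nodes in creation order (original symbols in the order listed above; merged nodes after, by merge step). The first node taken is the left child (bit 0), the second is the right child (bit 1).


Huffman tree construction:
Step 1: Merge B(2) + G(6) = 8
Step 2: Merge F(7) + D(7) = 14
Step 3: Merge (B+G)(8) + (F+D)(14) = 22
Read each symbol's code off the tree from the root (left child = 0, right child = 1).

Codes:
  F: 10 (length 2)
  D: 11 (length 2)
  B: 00 (length 2)
  G: 01 (length 2)
Average code length: 44/22 = 2.0000 bits/symbol


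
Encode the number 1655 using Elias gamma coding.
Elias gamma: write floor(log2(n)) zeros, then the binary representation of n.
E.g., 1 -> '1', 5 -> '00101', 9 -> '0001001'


num_bits = floor(log2(1655)) + 1 = 11
leading_zeros = num_bits - 1 = 10
binary(1655) = 11001110111

Elias gamma(1655) = '0000000000' + '11001110111' = 000000000011001110111 (21 bits)


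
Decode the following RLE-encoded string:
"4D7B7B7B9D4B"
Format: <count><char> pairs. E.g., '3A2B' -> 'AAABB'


Expanding each <count><char> pair:
  4D -> 'DDDD'
  7B -> 'BBBBBBB'
  7B -> 'BBBBBBB'
  7B -> 'BBBBBBB'
  9D -> 'DDDDDDDDD'
  4B -> 'BBBB'

Decoded = DDDDBBBBBBBBBBBBBBBBBBBBBDDDDDDDDDBBBB


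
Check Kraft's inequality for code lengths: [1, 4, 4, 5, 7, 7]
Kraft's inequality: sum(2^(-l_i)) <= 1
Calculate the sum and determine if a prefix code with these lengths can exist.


Sum = 2^(-1) + 2^(-4) + 2^(-4) + 2^(-5) + 2^(-7) + 2^(-7)
    = 0.5 + 0.0625 + 0.0625 + 0.03125 + 0.0078125 + 0.0078125
    = 86/128 = 0.671875
Since 0.671875 <= 1, Kraft's inequality IS satisfied.
A prefix code with these lengths CAN exist.

Kraft sum = 0.671875. Satisfied.


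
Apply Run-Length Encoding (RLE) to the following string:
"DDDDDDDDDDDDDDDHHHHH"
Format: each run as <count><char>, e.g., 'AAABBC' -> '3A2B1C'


Scanning runs left to right:
  i=0: run of 'D' x 15 -> '15D'
  i=15: run of 'H' x 5 -> '5H'

RLE = 15D5H


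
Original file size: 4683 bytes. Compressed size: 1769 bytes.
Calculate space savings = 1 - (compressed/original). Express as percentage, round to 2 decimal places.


ratio = compressed/original = 1769/4683 = 0.377749
savings = 1 - ratio = 1 - 0.377749 = 0.622251
as a percentage: 0.622251 * 100 = 62.23%

Space savings = 1 - 1769/4683 = 62.23%


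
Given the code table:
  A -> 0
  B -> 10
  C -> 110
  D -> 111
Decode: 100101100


Decoding:
10 -> B
0 -> A
10 -> B
110 -> C
0 -> A


Result: BABCA


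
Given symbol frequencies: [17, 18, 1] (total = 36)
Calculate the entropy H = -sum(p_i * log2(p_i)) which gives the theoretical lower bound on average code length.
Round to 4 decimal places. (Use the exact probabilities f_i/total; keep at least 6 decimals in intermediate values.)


Per-symbol terms -p_i * log2(p_i) with p_i = f_i/36:
  p = 17/36 = 0.472222: log2(p) = -1.082462, -p*log2(p) = 0.511163
  p = 18/36 = 0.500000: log2(p) = -1.000000, -p*log2(p) = 0.500000
  p = 1/36 = 0.027778: log2(p) = -5.169925, -p*log2(p) = 0.143609
H = 0.511163 + 0.500000 + 0.143609 = 1.154772

H = 1.1548 bits/symbol


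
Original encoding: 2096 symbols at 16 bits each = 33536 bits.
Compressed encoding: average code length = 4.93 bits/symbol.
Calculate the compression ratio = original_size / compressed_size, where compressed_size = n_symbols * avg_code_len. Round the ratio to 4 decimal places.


original_size = n_symbols * orig_bits = 2096 * 16 = 33536 bits
compressed_size = n_symbols * avg_code_len = 2096 * 4.93 = 10333.28 bits
ratio = original_size / compressed_size = 33536 / 10333.28 = 3.2454

Compression ratio = 3.2454


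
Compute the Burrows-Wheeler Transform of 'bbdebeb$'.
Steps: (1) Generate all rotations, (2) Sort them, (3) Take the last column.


Rotations (sorted):
  0: $bbdebeb -> last char: b
  1: b$bbdebe -> last char: e
  2: bbdebeb$ -> last char: $
  3: bdebeb$b -> last char: b
  4: beb$bbde -> last char: e
  5: debeb$bb -> last char: b
  6: eb$bbdeb -> last char: b
  7: ebeb$bbd -> last char: d


BWT = be$bebbd


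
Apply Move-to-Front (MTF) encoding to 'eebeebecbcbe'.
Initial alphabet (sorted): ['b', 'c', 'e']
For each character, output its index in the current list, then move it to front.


MTF encoding:
'e': index 2 in ['b', 'c', 'e'] -> ['e', 'b', 'c']
'e': index 0 in ['e', 'b', 'c'] -> ['e', 'b', 'c']
'b': index 1 in ['e', 'b', 'c'] -> ['b', 'e', 'c']
'e': index 1 in ['b', 'e', 'c'] -> ['e', 'b', 'c']
'e': index 0 in ['e', 'b', 'c'] -> ['e', 'b', 'c']
'b': index 1 in ['e', 'b', 'c'] -> ['b', 'e', 'c']
'e': index 1 in ['b', 'e', 'c'] -> ['e', 'b', 'c']
'c': index 2 in ['e', 'b', 'c'] -> ['c', 'e', 'b']
'b': index 2 in ['c', 'e', 'b'] -> ['b', 'c', 'e']
'c': index 1 in ['b', 'c', 'e'] -> ['c', 'b', 'e']
'b': index 1 in ['c', 'b', 'e'] -> ['b', 'c', 'e']
'e': index 2 in ['b', 'c', 'e'] -> ['e', 'b', 'c']


Output: [2, 0, 1, 1, 0, 1, 1, 2, 2, 1, 1, 2]


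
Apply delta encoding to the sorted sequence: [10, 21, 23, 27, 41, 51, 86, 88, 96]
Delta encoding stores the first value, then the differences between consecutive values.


First value: 10
Deltas:
  21 - 10 = 11
  23 - 21 = 2
  27 - 23 = 4
  41 - 27 = 14
  51 - 41 = 10
  86 - 51 = 35
  88 - 86 = 2
  96 - 88 = 8


Delta encoded: [10, 11, 2, 4, 14, 10, 35, 2, 8]


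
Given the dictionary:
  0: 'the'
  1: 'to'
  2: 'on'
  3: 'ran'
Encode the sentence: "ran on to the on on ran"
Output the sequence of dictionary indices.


Look up each word in the dictionary:
  'ran' -> 3
  'on' -> 2
  'to' -> 1
  'the' -> 0
  'on' -> 2
  'on' -> 2
  'ran' -> 3

Encoded: [3, 2, 1, 0, 2, 2, 3]


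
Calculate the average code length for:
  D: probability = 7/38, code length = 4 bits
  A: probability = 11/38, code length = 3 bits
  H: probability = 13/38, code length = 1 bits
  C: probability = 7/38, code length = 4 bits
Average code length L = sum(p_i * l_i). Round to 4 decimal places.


Weighted contributions p_i * l_i:
  D: (7/38) * 4 = 28/38
  A: (11/38) * 3 = 33/38
  H: (13/38) * 1 = 13/38
  C: (7/38) * 4 = 28/38
Sum = (28 + 33 + 13 + 28)/38 = 102/38

L = 102/38 = 2.6842 bits/symbol


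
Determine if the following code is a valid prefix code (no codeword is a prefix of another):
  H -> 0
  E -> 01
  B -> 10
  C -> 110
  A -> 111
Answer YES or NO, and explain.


Checking each pair (does one codeword prefix another?):
  H='0' vs E='01': prefix -- VIOLATION

NO -- this is NOT a valid prefix code. H (0) is a prefix of E (01).


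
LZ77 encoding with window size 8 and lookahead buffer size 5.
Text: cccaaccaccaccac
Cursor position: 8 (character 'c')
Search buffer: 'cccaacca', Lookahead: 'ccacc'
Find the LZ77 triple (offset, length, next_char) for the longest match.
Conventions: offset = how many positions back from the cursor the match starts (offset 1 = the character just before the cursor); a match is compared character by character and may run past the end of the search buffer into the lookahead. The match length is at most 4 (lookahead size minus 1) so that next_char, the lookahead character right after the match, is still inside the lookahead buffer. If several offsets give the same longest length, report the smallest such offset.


Try each offset into the search buffer:
  offset=1 (pos 7, char 'a'): match length 0
  offset=2 (pos 6, char 'c'): match length 1
  offset=3 (pos 5, char 'c'): match length 4
  offset=4 (pos 4, char 'a'): match length 0
  offset=5 (pos 3, char 'a'): match length 0
  offset=6 (pos 2, char 'c'): match length 1
  offset=7 (pos 1, char 'c'): match length 3
  offset=8 (pos 0, char 'c'): match length 2
Longest match has length 4 at offset 3.
next_char = character at position 8 + 4 = 12 -> 'c'

Best match: offset=3, length=4 (matching 'ccac' starting at position 5)
LZ77 triple: (3, 4, 'c')


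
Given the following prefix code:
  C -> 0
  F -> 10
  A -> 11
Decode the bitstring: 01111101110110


Decoding step by step:
Bits 0 -> C
Bits 11 -> A
Bits 11 -> A
Bits 10 -> F
Bits 11 -> A
Bits 10 -> F
Bits 11 -> A
Bits 0 -> C


Decoded message: CAAFAFAC


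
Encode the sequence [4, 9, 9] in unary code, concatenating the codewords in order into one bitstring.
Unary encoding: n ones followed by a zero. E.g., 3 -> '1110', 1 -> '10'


Encode each number as n ones followed by a terminating 0:
  4 -> 11110 (5 bits)
  9 -> 1111111110 (10 bits)
  9 -> 1111111110 (10 bits)
Total length = 5 + 10 + 10 = 25 bits.

Unary([4, 9, 9]) = 1111011111111101111111110 (25 bits)


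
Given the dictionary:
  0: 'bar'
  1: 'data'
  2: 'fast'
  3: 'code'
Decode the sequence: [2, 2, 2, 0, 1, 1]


Look up each index in the dictionary:
  2 -> 'fast'
  2 -> 'fast'
  2 -> 'fast'
  0 -> 'bar'
  1 -> 'data'
  1 -> 'data'

Decoded: "fast fast fast bar data data"


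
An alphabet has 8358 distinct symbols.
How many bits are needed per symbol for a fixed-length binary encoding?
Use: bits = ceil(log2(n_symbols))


log2(8358) = 13.0289
Bracket: 2^13 = 8192 < 8358 <= 2^14 = 16384
So ceil(log2(8358)) = 14

bits = ceil(log2(8358)) = ceil(13.0289) = 14 bits


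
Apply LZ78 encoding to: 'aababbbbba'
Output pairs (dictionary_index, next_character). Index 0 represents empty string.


LZ78 encoding steps:
Dictionary: {0: ''}
Step 1: w='' (idx 0), next='a' -> output (0, 'a'), add 'a' as idx 1
Step 2: w='a' (idx 1), next='b' -> output (1, 'b'), add 'ab' as idx 2
Step 3: w='ab' (idx 2), next='b' -> output (2, 'b'), add 'abb' as idx 3
Step 4: w='' (idx 0), next='b' -> output (0, 'b'), add 'b' as idx 4
Step 5: w='b' (idx 4), next='b' -> output (4, 'b'), add 'bb' as idx 5
Step 6: w='a' (idx 1), end of input -> output (1, '')


Encoded: [(0, 'a'), (1, 'b'), (2, 'b'), (0, 'b'), (4, 'b'), (1, '')]


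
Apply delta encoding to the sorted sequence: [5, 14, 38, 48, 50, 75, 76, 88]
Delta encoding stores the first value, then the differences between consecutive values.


First value: 5
Deltas:
  14 - 5 = 9
  38 - 14 = 24
  48 - 38 = 10
  50 - 48 = 2
  75 - 50 = 25
  76 - 75 = 1
  88 - 76 = 12


Delta encoded: [5, 9, 24, 10, 2, 25, 1, 12]


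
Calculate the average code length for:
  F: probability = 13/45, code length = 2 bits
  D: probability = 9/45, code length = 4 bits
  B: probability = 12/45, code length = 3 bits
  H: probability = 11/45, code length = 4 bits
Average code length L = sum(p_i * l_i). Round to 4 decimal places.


Weighted contributions p_i * l_i:
  F: (13/45) * 2 = 26/45
  D: (9/45) * 4 = 36/45
  B: (12/45) * 3 = 36/45
  H: (11/45) * 4 = 44/45
Sum = (26 + 36 + 36 + 44)/45 = 142/45

L = 142/45 = 3.1556 bits/symbol


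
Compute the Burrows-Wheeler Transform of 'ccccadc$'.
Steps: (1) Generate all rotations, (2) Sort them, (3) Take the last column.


Rotations (sorted):
  0: $ccccadc -> last char: c
  1: adc$cccc -> last char: c
  2: c$ccccad -> last char: d
  3: cadc$ccc -> last char: c
  4: ccadc$cc -> last char: c
  5: cccadc$c -> last char: c
  6: ccccadc$ -> last char: $
  7: dc$cccca -> last char: a


BWT = ccdccc$a


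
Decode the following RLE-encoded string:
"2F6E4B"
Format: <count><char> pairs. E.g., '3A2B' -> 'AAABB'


Expanding each <count><char> pair:
  2F -> 'FF'
  6E -> 'EEEEEE'
  4B -> 'BBBB'

Decoded = FFEEEEEEBBBB


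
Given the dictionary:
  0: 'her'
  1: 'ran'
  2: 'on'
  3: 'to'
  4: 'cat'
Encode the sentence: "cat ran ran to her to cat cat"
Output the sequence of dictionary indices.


Look up each word in the dictionary:
  'cat' -> 4
  'ran' -> 1
  'ran' -> 1
  'to' -> 3
  'her' -> 0
  'to' -> 3
  'cat' -> 4
  'cat' -> 4

Encoded: [4, 1, 1, 3, 0, 3, 4, 4]


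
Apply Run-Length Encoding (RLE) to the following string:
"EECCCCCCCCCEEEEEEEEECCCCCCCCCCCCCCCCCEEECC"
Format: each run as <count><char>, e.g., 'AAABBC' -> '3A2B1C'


Scanning runs left to right:
  i=0: run of 'E' x 2 -> '2E'
  i=2: run of 'C' x 9 -> '9C'
  i=11: run of 'E' x 9 -> '9E'
  i=20: run of 'C' x 17 -> '17C'
  i=37: run of 'E' x 3 -> '3E'
  i=40: run of 'C' x 2 -> '2C'

RLE = 2E9C9E17C3E2C


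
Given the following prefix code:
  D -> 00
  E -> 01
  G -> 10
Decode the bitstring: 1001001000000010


Decoding step by step:
Bits 10 -> G
Bits 01 -> E
Bits 00 -> D
Bits 10 -> G
Bits 00 -> D
Bits 00 -> D
Bits 00 -> D
Bits 10 -> G


Decoded message: GEDGDDDG


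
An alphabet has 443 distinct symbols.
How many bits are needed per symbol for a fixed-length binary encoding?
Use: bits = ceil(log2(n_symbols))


log2(443) = 8.7912
Bracket: 2^8 = 256 < 443 <= 2^9 = 512
So ceil(log2(443)) = 9

bits = ceil(log2(443)) = ceil(8.7912) = 9 bits


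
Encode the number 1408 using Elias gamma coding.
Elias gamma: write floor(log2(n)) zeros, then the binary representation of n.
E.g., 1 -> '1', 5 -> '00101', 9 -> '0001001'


num_bits = floor(log2(1408)) + 1 = 11
leading_zeros = num_bits - 1 = 10
binary(1408) = 10110000000

Elias gamma(1408) = '0000000000' + '10110000000' = 000000000010110000000 (21 bits)


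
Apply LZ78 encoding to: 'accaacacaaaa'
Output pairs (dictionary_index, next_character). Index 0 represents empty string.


LZ78 encoding steps:
Dictionary: {0: ''}
Step 1: w='' (idx 0), next='a' -> output (0, 'a'), add 'a' as idx 1
Step 2: w='' (idx 0), next='c' -> output (0, 'c'), add 'c' as idx 2
Step 3: w='c' (idx 2), next='a' -> output (2, 'a'), add 'ca' as idx 3
Step 4: w='a' (idx 1), next='c' -> output (1, 'c'), add 'ac' as idx 4
Step 5: w='ac' (idx 4), next='a' -> output (4, 'a'), add 'aca' as idx 5
Step 6: w='a' (idx 1), next='a' -> output (1, 'a'), add 'aa' as idx 6
Step 7: w='a' (idx 1), end of input -> output (1, '')


Encoded: [(0, 'a'), (0, 'c'), (2, 'a'), (1, 'c'), (4, 'a'), (1, 'a'), (1, '')]


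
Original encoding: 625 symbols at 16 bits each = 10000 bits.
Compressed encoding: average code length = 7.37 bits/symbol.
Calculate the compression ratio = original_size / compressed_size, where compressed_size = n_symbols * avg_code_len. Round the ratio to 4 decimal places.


original_size = n_symbols * orig_bits = 625 * 16 = 10000 bits
compressed_size = n_symbols * avg_code_len = 625 * 7.37 = 4606.25 bits
ratio = original_size / compressed_size = 10000 / 4606.25 = 2.171

Compression ratio = 2.171


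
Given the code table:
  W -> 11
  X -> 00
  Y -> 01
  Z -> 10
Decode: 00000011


Decoding:
00 -> X
00 -> X
00 -> X
11 -> W


Result: XXXW


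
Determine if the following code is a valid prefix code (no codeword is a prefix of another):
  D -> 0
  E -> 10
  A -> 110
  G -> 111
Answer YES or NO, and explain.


Checking each pair (does one codeword prefix another?):
  D='0' vs E='10': no prefix
  D='0' vs A='110': no prefix
  D='0' vs G='111': no prefix
  E='10' vs D='0': no prefix
  E='10' vs A='110': no prefix
  E='10' vs G='111': no prefix
  A='110' vs D='0': no prefix
  A='110' vs E='10': no prefix
  A='110' vs G='111': no prefix
  G='111' vs D='0': no prefix
  G='111' vs E='10': no prefix
  G='111' vs A='110': no prefix
No violation found over all pairs.

YES -- this is a valid prefix code. No codeword is a prefix of any other codeword.


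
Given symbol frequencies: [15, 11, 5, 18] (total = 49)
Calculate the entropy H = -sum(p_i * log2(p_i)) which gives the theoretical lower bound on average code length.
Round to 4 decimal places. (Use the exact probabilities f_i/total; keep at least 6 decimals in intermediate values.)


Per-symbol terms -p_i * log2(p_i) with p_i = f_i/49:
  p = 15/49 = 0.306122: log2(p) = -1.707819, -p*log2(p) = 0.522802
  p = 11/49 = 0.224490: log2(p) = -2.155278, -p*log2(p) = 0.483838
  p = 5/49 = 0.102041: log2(p) = -3.292782, -p*log2(p) = 0.335998
  p = 18/49 = 0.367347: log2(p) = -1.444785, -p*log2(p) = 0.530737
H = 0.522802 + 0.483838 + 0.335998 + 0.530737 = 1.873375

H = 1.8734 bits/symbol


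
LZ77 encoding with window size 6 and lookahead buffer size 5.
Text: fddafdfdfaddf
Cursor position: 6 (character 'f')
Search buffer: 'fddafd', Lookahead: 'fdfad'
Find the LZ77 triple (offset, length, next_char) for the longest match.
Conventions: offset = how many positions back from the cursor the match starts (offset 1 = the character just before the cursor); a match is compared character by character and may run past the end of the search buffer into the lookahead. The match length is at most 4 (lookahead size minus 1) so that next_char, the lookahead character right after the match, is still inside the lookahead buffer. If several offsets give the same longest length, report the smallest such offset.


Try each offset into the search buffer:
  offset=1 (pos 5, char 'd'): match length 0
  offset=2 (pos 4, char 'f'): match length 3
  offset=3 (pos 3, char 'a'): match length 0
  offset=4 (pos 2, char 'd'): match length 0
  offset=5 (pos 1, char 'd'): match length 0
  offset=6 (pos 0, char 'f'): match length 2
Longest match has length 3 at offset 2.
next_char = character at position 6 + 3 = 9 -> 'a'

Best match: offset=2, length=3 (matching 'fdf' starting at position 4)
LZ77 triple: (2, 3, 'a')


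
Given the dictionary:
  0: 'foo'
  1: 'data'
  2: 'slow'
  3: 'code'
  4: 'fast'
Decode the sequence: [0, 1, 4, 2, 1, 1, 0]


Look up each index in the dictionary:
  0 -> 'foo'
  1 -> 'data'
  4 -> 'fast'
  2 -> 'slow'
  1 -> 'data'
  1 -> 'data'
  0 -> 'foo'

Decoded: "foo data fast slow data data foo"


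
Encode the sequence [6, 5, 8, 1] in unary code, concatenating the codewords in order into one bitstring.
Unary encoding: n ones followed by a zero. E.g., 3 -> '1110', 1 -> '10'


Encode each number as n ones followed by a terminating 0:
  6 -> 1111110 (7 bits)
  5 -> 111110 (6 bits)
  8 -> 111111110 (9 bits)
  1 -> 10 (2 bits)
Total length = 7 + 6 + 9 + 2 = 24 bits.

Unary([6, 5, 8, 1]) = 111111011111011111111010 (24 bits)


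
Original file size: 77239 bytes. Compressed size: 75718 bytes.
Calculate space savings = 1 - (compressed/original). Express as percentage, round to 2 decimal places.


ratio = compressed/original = 75718/77239 = 0.980308
savings = 1 - ratio = 1 - 0.980308 = 0.019692
as a percentage: 0.019692 * 100 = 1.97%

Space savings = 1 - 75718/77239 = 1.97%


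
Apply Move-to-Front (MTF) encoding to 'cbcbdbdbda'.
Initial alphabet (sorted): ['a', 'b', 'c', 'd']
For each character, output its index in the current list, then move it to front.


MTF encoding:
'c': index 2 in ['a', 'b', 'c', 'd'] -> ['c', 'a', 'b', 'd']
'b': index 2 in ['c', 'a', 'b', 'd'] -> ['b', 'c', 'a', 'd']
'c': index 1 in ['b', 'c', 'a', 'd'] -> ['c', 'b', 'a', 'd']
'b': index 1 in ['c', 'b', 'a', 'd'] -> ['b', 'c', 'a', 'd']
'd': index 3 in ['b', 'c', 'a', 'd'] -> ['d', 'b', 'c', 'a']
'b': index 1 in ['d', 'b', 'c', 'a'] -> ['b', 'd', 'c', 'a']
'd': index 1 in ['b', 'd', 'c', 'a'] -> ['d', 'b', 'c', 'a']
'b': index 1 in ['d', 'b', 'c', 'a'] -> ['b', 'd', 'c', 'a']
'd': index 1 in ['b', 'd', 'c', 'a'] -> ['d', 'b', 'c', 'a']
'a': index 3 in ['d', 'b', 'c', 'a'] -> ['a', 'd', 'b', 'c']


Output: [2, 2, 1, 1, 3, 1, 1, 1, 1, 3]


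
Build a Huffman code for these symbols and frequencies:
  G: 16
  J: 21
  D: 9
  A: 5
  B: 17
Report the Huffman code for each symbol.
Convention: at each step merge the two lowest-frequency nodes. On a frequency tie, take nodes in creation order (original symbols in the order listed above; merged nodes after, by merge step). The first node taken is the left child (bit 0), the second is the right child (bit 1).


Huffman tree construction:
Step 1: Merge A(5) + D(9) = 14
Step 2: Merge (A+D)(14) + G(16) = 30
Step 3: Merge B(17) + J(21) = 38
Step 4: Merge ((A+D)+G)(30) + (B+J)(38) = 68
Read each symbol's code off the tree from the root (left child = 0, right child = 1).

Codes:
  G: 01 (length 2)
  J: 11 (length 2)
  D: 001 (length 3)
  A: 000 (length 3)
  B: 10 (length 2)
Average code length: 150/68 = 2.2059 bits/symbol


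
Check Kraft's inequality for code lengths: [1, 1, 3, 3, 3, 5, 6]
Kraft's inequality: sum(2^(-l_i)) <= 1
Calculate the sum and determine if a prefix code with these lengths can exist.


Sum = 2^(-1) + 2^(-1) + 2^(-3) + 2^(-3) + 2^(-3) + 2^(-5) + 2^(-6)
    = 0.5 + 0.5 + 0.125 + 0.125 + 0.125 + 0.03125 + 0.015625
    = 91/64 = 1.421875
Since 1.421875 > 1, Kraft's inequality is NOT satisfied.
A prefix code with these lengths CANNOT exist.

Kraft sum = 1.421875. Not satisfied.


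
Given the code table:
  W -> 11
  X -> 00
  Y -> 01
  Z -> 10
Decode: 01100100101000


Decoding:
01 -> Y
10 -> Z
01 -> Y
00 -> X
10 -> Z
10 -> Z
00 -> X


Result: YZYXZZX


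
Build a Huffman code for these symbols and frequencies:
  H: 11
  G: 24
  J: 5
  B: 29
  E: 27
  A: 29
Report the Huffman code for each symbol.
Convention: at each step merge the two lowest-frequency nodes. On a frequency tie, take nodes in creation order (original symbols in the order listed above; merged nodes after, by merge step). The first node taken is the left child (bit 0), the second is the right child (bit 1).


Huffman tree construction:
Step 1: Merge J(5) + H(11) = 16
Step 2: Merge (J+H)(16) + G(24) = 40
Step 3: Merge E(27) + B(29) = 56
Step 4: Merge A(29) + ((J+H)+G)(40) = 69
Step 5: Merge (E+B)(56) + (A+((J+H)+G))(69) = 125
Read each symbol's code off the tree from the root (left child = 0, right child = 1).

Codes:
  H: 1101 (length 4)
  G: 111 (length 3)
  J: 1100 (length 4)
  B: 01 (length 2)
  E: 00 (length 2)
  A: 10 (length 2)
Average code length: 306/125 = 2.4480 bits/symbol
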